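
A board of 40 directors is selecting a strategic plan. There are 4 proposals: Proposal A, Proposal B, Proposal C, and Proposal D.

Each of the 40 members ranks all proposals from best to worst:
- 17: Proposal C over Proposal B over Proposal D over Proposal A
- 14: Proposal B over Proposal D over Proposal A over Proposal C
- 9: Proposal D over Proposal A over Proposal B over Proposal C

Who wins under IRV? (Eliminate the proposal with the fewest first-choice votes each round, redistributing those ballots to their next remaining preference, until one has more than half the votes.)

Round 1: Proposal A 0, Proposal B 14, Proposal C 17, Proposal D 9. Proposal A eliminated.
Round 2: Proposal B 14, Proposal C 17, Proposal D 9. Proposal D eliminated.
Round 3: Proposal B 23, Proposal C 17. Proposal B has a majority (≥21).

Proposal B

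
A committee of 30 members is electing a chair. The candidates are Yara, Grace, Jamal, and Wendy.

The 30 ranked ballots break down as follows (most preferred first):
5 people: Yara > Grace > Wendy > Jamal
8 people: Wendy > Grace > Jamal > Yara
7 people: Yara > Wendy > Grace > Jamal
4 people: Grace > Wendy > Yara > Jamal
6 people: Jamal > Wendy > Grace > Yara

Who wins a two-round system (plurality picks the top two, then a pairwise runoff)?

Round 1 first-place votes: Yara 12, Grace 4, Jamal 6, Wendy 8. Yara and Wendy advance.
Runoff: Yara is ranked above Wendy on 12 ballots, Wendy above Yara on 18.

Wendy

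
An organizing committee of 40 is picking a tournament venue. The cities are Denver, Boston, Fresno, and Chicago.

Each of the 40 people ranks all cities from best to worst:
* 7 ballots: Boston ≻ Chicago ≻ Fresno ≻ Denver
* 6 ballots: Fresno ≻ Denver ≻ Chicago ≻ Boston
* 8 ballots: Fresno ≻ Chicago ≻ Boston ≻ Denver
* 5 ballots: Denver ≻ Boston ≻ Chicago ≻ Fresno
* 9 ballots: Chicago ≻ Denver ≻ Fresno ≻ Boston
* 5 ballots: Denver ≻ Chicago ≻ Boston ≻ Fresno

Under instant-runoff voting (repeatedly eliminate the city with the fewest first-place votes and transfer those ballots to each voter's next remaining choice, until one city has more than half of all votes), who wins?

Chicago

Round 1: Denver 10, Boston 7, Fresno 14, Chicago 9. Boston eliminated.
Round 2: Denver 10, Fresno 14, Chicago 16. Denver eliminated.
Round 3: Fresno 14, Chicago 26. Chicago has a majority (≥21).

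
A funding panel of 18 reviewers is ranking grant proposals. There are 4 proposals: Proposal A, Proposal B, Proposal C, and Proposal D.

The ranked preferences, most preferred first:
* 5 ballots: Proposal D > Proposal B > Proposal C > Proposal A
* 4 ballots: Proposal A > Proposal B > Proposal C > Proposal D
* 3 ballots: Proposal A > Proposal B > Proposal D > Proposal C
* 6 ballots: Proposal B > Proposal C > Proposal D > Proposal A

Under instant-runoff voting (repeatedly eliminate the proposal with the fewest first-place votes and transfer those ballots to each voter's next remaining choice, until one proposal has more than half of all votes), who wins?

Proposal B

Round 1: Proposal A 7, Proposal B 6, Proposal C 0, Proposal D 5. Proposal C eliminated.
Round 2: Proposal A 7, Proposal B 6, Proposal D 5. Proposal D eliminated.
Round 3: Proposal A 7, Proposal B 11. Proposal B has a majority (≥10).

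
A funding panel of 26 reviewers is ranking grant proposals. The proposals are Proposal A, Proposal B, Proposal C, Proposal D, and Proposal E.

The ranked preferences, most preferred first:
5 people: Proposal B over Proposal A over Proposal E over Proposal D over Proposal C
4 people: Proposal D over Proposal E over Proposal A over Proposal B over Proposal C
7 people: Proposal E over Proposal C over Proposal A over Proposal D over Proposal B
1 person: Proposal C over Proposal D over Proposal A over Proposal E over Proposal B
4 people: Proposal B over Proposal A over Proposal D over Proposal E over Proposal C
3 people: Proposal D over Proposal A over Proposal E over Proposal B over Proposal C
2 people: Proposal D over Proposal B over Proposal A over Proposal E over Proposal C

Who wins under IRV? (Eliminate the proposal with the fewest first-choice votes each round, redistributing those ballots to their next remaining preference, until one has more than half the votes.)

Proposal D

Round 1: Proposal A 0, Proposal B 9, Proposal C 1, Proposal D 9, Proposal E 7. Proposal A eliminated.
Round 2: Proposal B 9, Proposal C 1, Proposal D 9, Proposal E 7. Proposal C eliminated.
Round 3: Proposal B 9, Proposal D 10, Proposal E 7. Proposal E eliminated.
Round 4: Proposal B 9, Proposal D 17. Proposal D has a majority (≥14).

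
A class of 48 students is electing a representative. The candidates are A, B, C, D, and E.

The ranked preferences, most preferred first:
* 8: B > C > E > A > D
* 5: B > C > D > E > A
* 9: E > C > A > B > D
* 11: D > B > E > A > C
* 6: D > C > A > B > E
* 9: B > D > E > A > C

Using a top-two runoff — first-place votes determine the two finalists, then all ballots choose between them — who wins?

Round 1 first-place votes: A 0, B 22, C 0, D 17, E 9. B and D advance.
Runoff: B is ranked above D on 31 ballots, D above B on 17.

B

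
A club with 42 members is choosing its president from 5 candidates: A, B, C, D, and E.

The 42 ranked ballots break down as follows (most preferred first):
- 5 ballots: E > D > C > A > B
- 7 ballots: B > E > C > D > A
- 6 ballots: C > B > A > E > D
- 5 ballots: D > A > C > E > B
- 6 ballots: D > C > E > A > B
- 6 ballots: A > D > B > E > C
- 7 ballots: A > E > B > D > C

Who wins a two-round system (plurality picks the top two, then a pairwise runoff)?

Round 1 first-place votes: A 13, B 7, C 6, D 11, E 5. A and D advance.
Runoff: A is ranked above D on 19 ballots, D above A on 23.

D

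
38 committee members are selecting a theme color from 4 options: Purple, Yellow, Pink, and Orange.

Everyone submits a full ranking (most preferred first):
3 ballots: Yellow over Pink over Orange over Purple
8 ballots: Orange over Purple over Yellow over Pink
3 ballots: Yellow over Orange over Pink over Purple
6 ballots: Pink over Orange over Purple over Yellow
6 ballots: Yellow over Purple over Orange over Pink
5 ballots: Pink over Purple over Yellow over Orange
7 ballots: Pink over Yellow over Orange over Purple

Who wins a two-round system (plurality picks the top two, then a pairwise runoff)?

Round 1 first-place votes: Purple 0, Yellow 12, Pink 18, Orange 8. Pink and Yellow advance.
Runoff: Pink is ranked above Yellow on 18 ballots, Yellow above Pink on 20.

Yellow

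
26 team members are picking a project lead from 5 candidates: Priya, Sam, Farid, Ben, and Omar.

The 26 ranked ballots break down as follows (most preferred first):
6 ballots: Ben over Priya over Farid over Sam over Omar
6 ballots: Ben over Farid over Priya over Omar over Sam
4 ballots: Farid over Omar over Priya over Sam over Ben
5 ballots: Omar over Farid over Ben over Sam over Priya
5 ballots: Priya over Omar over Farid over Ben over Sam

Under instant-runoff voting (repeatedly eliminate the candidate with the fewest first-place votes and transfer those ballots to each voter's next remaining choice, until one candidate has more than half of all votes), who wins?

Round 1: Priya 5, Sam 0, Farid 4, Ben 12, Omar 5. Sam eliminated.
Round 2: Priya 5, Farid 4, Ben 12, Omar 5. Farid eliminated.
Round 3: Priya 5, Ben 12, Omar 9. Priya eliminated.
Round 4: Ben 12, Omar 14. Omar has a majority (≥14).

Omar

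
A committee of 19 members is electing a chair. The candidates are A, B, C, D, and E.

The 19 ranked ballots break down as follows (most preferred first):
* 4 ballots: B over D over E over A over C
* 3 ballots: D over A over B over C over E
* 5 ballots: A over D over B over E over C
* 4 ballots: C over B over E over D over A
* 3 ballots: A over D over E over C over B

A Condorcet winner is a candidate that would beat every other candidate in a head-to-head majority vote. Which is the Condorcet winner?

D vs A: 11–8
D vs B: 11–8
D vs C: 15–4
D vs E: 15–4
D beats every other candidate.

D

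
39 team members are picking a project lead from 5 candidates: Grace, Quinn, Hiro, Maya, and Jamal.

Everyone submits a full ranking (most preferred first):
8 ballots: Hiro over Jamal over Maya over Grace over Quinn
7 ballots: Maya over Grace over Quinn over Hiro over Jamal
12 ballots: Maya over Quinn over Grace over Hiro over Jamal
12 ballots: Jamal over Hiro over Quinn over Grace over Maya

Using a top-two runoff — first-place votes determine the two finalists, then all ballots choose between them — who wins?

Jamal

Round 1 first-place votes: Grace 0, Quinn 0, Hiro 8, Maya 19, Jamal 12. Maya and Jamal advance.
Runoff: Maya is ranked above Jamal on 19 ballots, Jamal above Maya on 20.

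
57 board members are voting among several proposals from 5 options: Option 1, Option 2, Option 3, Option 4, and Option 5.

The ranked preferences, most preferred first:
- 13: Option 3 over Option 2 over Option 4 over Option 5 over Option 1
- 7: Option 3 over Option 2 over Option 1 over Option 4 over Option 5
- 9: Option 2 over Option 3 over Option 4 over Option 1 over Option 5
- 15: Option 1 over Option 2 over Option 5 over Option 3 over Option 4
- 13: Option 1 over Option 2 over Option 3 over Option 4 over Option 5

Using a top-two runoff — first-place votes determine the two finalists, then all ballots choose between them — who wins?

Round 1 first-place votes: Option 1 28, Option 2 9, Option 3 20, Option 4 0, Option 5 0. Option 1 and Option 3 advance.
Runoff: Option 1 is ranked above Option 3 on 28 ballots, Option 3 above Option 1 on 29.

Option 3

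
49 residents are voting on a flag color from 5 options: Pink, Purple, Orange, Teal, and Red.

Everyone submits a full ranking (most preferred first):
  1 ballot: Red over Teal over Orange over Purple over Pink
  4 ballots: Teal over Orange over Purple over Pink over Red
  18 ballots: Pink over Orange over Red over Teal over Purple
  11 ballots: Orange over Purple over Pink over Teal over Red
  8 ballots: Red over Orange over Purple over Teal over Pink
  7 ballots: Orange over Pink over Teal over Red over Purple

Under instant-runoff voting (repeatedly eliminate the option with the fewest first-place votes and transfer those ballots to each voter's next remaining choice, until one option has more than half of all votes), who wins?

Orange

Round 1: Pink 18, Purple 0, Orange 18, Teal 4, Red 9. Purple eliminated.
Round 2: Pink 18, Orange 18, Teal 4, Red 9. Teal eliminated.
Round 3: Pink 18, Orange 22, Red 9. Red eliminated.
Round 4: Pink 18, Orange 31. Orange has a majority (≥25).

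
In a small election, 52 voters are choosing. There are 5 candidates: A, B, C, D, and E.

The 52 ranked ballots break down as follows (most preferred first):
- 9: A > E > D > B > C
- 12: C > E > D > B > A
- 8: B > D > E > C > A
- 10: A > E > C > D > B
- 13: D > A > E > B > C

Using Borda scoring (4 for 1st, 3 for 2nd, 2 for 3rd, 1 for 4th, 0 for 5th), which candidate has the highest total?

A: 9×4 + 12×0 + 8×0 + 10×4 + 13×3 = 115
B: 9×1 + 12×1 + 8×4 + 10×0 + 13×1 = 66
C: 9×0 + 12×4 + 8×1 + 10×2 + 13×0 = 76
D: 9×2 + 12×2 + 8×3 + 10×1 + 13×4 = 128
E: 9×3 + 12×3 + 8×2 + 10×3 + 13×2 = 135

E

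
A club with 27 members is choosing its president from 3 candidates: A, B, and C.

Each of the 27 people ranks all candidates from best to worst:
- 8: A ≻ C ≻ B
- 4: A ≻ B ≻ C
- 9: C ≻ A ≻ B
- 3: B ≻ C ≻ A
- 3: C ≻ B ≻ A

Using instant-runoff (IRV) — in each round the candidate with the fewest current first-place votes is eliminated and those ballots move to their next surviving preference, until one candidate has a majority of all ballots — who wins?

Round 1: A 12, B 3, C 12. B eliminated.
Round 2: A 12, C 15. C has a majority (≥14).

C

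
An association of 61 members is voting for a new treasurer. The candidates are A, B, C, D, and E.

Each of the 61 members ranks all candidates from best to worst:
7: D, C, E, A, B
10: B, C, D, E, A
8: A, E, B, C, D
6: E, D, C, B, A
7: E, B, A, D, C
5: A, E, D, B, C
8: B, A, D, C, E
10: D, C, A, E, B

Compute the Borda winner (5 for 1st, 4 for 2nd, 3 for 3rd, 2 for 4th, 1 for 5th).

A: 7×2 + 10×1 + 8×5 + 6×1 + 7×3 + 5×5 + 8×4 + 10×3 = 178
B: 7×1 + 10×5 + 8×3 + 6×2 + 7×4 + 5×2 + 8×5 + 10×1 = 181
C: 7×4 + 10×4 + 8×2 + 6×3 + 7×1 + 5×1 + 8×2 + 10×4 = 170
D: 7×5 + 10×3 + 8×1 + 6×4 + 7×2 + 5×3 + 8×3 + 10×5 = 200
E: 7×3 + 10×2 + 8×4 + 6×5 + 7×5 + 5×4 + 8×1 + 10×2 = 186

D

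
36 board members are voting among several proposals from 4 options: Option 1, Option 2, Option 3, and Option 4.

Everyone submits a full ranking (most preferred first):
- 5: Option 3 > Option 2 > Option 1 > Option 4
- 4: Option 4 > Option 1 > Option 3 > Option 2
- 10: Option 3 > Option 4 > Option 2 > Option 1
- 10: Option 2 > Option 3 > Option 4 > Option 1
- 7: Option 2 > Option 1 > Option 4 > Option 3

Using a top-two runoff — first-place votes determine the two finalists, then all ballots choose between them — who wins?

Round 1 first-place votes: Option 1 0, Option 2 17, Option 3 15, Option 4 4. Option 2 and Option 3 advance.
Runoff: Option 2 is ranked above Option 3 on 17 ballots, Option 3 above Option 2 on 19.

Option 3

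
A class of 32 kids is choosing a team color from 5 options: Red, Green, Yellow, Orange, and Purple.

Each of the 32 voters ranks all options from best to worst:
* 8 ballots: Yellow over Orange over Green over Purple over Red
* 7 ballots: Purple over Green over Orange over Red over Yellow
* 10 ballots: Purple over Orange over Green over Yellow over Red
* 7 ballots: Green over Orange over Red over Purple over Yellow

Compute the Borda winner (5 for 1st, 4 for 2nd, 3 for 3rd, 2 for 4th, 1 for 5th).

Orange

Red: 8×1 + 7×2 + 10×1 + 7×3 = 53
Green: 8×3 + 7×4 + 10×3 + 7×5 = 117
Yellow: 8×5 + 7×1 + 10×2 + 7×1 = 74
Orange: 8×4 + 7×3 + 10×4 + 7×4 = 121
Purple: 8×2 + 7×5 + 10×5 + 7×2 = 115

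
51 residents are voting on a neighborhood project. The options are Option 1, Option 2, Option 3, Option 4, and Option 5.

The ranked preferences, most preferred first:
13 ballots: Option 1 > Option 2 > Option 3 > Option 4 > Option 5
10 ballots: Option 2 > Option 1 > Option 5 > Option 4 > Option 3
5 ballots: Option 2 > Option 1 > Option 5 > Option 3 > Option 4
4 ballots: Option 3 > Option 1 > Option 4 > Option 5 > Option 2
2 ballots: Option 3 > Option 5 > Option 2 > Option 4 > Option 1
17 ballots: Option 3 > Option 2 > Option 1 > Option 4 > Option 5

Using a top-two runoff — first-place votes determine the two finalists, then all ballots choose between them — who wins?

Round 1 first-place votes: Option 1 13, Option 2 15, Option 3 23, Option 4 0, Option 5 0. Option 3 and Option 2 advance.
Runoff: Option 3 is ranked above Option 2 on 23 ballots, Option 2 above Option 3 on 28.

Option 2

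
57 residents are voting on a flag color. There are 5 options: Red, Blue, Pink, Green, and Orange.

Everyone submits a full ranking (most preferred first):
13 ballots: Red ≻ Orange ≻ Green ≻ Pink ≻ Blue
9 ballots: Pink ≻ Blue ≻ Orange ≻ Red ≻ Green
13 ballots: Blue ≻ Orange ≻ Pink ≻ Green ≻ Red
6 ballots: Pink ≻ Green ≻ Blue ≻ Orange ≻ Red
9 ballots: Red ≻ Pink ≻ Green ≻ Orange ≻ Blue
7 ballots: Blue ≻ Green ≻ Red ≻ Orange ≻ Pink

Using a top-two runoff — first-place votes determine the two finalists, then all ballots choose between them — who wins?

Round 1 first-place votes: Red 22, Blue 20, Pink 15, Green 0, Orange 0. Red and Blue advance.
Runoff: Red is ranked above Blue on 22 ballots, Blue above Red on 35.

Blue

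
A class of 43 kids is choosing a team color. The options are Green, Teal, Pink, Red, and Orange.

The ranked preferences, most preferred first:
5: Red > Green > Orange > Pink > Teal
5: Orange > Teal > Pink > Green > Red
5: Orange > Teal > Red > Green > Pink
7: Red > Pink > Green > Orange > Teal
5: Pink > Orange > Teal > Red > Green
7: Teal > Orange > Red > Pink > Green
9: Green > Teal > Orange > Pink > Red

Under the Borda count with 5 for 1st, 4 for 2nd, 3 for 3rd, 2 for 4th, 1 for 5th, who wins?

Green: 5×4 + 5×2 + 5×2 + 7×3 + 5×1 + 7×1 + 9×5 = 118
Teal: 5×1 + 5×4 + 5×4 + 7×1 + 5×3 + 7×5 + 9×4 = 138
Pink: 5×2 + 5×3 + 5×1 + 7×4 + 5×5 + 7×2 + 9×2 = 115
Red: 5×5 + 5×1 + 5×3 + 7×5 + 5×2 + 7×3 + 9×1 = 120
Orange: 5×3 + 5×5 + 5×5 + 7×2 + 5×4 + 7×4 + 9×3 = 154

Orange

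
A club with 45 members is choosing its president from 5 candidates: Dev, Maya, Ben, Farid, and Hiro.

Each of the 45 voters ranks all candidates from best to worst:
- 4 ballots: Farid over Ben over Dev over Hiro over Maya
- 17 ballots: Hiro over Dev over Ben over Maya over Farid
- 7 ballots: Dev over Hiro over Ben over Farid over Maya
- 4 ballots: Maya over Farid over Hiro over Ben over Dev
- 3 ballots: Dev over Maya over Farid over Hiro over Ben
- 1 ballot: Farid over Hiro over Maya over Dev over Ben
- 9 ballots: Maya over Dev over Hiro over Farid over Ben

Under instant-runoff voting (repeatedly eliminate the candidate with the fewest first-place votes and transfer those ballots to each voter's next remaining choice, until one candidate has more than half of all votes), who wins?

Dev

Round 1: Dev 10, Maya 13, Ben 0, Farid 5, Hiro 17. Ben eliminated.
Round 2: Dev 10, Maya 13, Farid 5, Hiro 17. Farid eliminated.
Round 3: Dev 14, Maya 13, Hiro 18. Maya eliminated.
Round 4: Dev 23, Hiro 22. Dev has a majority (≥23).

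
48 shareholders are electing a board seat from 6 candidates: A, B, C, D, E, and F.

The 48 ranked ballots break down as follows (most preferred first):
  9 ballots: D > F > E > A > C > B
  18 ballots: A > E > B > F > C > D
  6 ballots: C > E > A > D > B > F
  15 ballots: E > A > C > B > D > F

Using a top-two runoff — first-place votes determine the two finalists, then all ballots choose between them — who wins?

E

Round 1 first-place votes: A 18, B 0, C 6, D 9, E 15, F 0. A and E advance.
Runoff: A is ranked above E on 18 ballots, E above A on 30.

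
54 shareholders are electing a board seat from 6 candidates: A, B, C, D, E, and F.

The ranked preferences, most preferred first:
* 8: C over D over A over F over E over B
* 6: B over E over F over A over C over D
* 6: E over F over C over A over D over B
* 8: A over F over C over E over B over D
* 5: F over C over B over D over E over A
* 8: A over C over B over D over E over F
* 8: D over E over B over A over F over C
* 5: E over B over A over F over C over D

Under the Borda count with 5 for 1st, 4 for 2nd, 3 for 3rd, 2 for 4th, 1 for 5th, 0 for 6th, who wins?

A

A: 8×3 + 6×2 + 6×2 + 8×5 + 5×0 + 8×5 + 8×2 + 5×3 = 159
B: 8×0 + 6×5 + 6×0 + 8×1 + 5×3 + 8×3 + 8×3 + 5×4 = 121
C: 8×5 + 6×1 + 6×3 + 8×3 + 5×4 + 8×4 + 8×0 + 5×1 = 145
D: 8×4 + 6×0 + 6×1 + 8×0 + 5×2 + 8×2 + 8×5 + 5×0 = 104
E: 8×1 + 6×4 + 6×5 + 8×2 + 5×1 + 8×1 + 8×4 + 5×5 = 148
F: 8×2 + 6×3 + 6×4 + 8×4 + 5×5 + 8×0 + 8×1 + 5×2 = 133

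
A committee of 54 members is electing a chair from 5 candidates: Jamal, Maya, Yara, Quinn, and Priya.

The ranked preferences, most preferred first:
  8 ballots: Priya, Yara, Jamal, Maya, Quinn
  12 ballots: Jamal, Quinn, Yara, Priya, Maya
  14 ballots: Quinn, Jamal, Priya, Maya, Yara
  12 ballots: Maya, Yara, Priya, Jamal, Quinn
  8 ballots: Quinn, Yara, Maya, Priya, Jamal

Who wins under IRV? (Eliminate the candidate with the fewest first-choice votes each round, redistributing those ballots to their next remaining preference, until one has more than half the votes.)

Jamal

Round 1: Jamal 12, Maya 12, Yara 0, Quinn 22, Priya 8. Yara eliminated.
Round 2: Jamal 12, Maya 12, Quinn 22, Priya 8. Priya eliminated.
Round 3: Jamal 20, Maya 12, Quinn 22. Maya eliminated.
Round 4: Jamal 32, Quinn 22. Jamal has a majority (≥28).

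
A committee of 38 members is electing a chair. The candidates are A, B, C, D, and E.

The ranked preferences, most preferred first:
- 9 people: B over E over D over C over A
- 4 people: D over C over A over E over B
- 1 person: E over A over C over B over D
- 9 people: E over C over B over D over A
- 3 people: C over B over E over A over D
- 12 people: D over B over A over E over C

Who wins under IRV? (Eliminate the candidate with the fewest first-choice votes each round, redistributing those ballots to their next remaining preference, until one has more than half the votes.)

B

Round 1: A 0, B 9, C 3, D 16, E 10. A eliminated.
Round 2: B 9, C 3, D 16, E 10. C eliminated.
Round 3: B 12, D 16, E 10. E eliminated.
Round 4: B 22, D 16. B has a majority (≥20).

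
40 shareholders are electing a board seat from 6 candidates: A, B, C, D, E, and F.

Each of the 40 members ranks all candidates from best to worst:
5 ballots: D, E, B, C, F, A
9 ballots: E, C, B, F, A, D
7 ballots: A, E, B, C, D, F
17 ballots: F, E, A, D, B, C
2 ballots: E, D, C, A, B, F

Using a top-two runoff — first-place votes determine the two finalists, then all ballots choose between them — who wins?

E

Round 1 first-place votes: A 7, B 0, C 0, D 5, E 11, F 17. F and E advance.
Runoff: F is ranked above E on 17 ballots, E above F on 23.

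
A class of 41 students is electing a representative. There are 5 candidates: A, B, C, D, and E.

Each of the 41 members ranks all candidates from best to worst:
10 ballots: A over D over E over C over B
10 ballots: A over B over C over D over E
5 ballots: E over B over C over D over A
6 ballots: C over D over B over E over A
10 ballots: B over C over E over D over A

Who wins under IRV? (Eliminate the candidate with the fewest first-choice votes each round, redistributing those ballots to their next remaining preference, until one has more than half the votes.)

Round 1: A 20, B 10, C 6, D 0, E 5. D eliminated.
Round 2: A 20, B 10, C 6, E 5. E eliminated.
Round 3: A 20, B 15, C 6. C eliminated.
Round 4: A 20, B 21. B has a majority (≥21).

B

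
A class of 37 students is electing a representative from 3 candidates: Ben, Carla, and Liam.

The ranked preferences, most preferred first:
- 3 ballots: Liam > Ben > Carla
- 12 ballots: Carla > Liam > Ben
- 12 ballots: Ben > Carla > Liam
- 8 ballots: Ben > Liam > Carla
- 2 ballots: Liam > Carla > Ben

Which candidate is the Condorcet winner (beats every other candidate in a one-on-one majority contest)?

Ben

Ben vs Carla: 23–14
Ben vs Liam: 20–17
Ben beats every other candidate.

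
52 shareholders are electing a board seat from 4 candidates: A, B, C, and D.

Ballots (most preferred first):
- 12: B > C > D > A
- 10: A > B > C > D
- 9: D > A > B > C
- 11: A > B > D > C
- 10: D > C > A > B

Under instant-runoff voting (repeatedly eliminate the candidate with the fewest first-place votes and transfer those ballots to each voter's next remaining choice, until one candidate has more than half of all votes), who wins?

Round 1: A 21, B 12, C 0, D 19. C eliminated.
Round 2: A 21, B 12, D 19. B eliminated.
Round 3: A 21, D 31. D has a majority (≥27).

D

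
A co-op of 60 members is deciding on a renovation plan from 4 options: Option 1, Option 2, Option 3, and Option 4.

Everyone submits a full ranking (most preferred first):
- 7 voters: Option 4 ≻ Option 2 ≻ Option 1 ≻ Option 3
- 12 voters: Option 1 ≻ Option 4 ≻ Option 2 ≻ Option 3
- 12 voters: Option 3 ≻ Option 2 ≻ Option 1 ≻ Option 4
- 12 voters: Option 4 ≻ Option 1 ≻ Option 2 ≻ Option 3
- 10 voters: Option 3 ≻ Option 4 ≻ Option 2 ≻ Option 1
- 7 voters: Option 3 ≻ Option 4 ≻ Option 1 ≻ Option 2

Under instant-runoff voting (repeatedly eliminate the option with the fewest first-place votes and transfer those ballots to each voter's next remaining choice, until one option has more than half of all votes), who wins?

Round 1: Option 1 12, Option 2 0, Option 3 29, Option 4 19. Option 2 eliminated.
Round 2: Option 1 12, Option 3 29, Option 4 19. Option 1 eliminated.
Round 3: Option 3 29, Option 4 31. Option 4 has a majority (≥31).

Option 4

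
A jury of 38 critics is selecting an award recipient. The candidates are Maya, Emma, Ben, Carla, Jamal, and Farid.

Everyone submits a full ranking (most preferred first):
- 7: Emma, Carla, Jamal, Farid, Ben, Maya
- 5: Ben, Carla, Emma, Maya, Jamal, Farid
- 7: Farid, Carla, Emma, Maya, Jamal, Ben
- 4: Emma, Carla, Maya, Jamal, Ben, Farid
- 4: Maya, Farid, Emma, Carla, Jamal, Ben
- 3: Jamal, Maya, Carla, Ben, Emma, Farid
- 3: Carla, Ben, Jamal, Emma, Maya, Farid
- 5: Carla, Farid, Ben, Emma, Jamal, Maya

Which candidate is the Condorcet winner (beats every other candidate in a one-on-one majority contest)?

Carla vs Maya: 31–7
Carla vs Emma: 23–15
Carla vs Ben: 33–5
Carla vs Jamal: 35–3
Carla vs Farid: 27–11
Carla beats every other candidate.

Carla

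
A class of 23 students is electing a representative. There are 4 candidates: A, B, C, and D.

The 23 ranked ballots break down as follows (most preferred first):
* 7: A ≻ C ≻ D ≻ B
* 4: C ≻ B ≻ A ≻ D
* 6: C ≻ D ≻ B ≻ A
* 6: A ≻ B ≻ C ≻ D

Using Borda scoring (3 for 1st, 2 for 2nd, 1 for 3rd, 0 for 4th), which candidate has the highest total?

C

A: 7×3 + 4×1 + 6×0 + 6×3 = 43
B: 7×0 + 4×2 + 6×1 + 6×2 = 26
C: 7×2 + 4×3 + 6×3 + 6×1 = 50
D: 7×1 + 4×0 + 6×2 + 6×0 = 19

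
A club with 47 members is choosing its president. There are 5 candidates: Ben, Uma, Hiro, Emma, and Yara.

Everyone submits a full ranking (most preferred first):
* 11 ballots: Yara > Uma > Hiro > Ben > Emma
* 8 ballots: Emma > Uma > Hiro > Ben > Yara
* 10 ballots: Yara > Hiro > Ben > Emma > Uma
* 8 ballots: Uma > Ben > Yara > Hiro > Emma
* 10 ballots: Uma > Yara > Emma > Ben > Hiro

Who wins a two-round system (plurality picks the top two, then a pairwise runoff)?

Round 1 first-place votes: Ben 0, Uma 18, Hiro 0, Emma 8, Yara 21. Yara and Uma advance.
Runoff: Yara is ranked above Uma on 21 ballots, Uma above Yara on 26.

Uma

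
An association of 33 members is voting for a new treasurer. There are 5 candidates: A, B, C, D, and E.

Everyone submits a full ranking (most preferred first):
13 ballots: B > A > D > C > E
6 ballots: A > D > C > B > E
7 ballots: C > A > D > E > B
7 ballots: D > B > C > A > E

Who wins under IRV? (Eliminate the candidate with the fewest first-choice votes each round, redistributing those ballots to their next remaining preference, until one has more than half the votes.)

Round 1: A 6, B 13, C 7, D 7, E 0. E eliminated.
Round 2: A 6, B 13, C 7, D 7. A eliminated.
Round 3: B 13, C 7, D 13. C eliminated.
Round 4: B 13, D 20. D has a majority (≥17).

D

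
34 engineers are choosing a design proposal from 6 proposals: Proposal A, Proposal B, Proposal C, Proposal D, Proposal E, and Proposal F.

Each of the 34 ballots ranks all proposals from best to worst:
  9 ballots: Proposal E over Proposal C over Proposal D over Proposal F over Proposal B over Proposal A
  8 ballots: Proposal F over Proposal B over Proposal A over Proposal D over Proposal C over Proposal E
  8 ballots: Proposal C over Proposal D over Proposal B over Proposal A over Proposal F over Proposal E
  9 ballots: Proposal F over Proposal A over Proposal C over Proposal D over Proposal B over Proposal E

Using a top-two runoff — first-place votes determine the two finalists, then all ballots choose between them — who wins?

Proposal F

Round 1 first-place votes: Proposal A 0, Proposal B 0, Proposal C 8, Proposal D 0, Proposal E 9, Proposal F 17. Proposal F and Proposal E advance.
Runoff: Proposal F is ranked above Proposal E on 25 ballots, Proposal E above Proposal F on 9.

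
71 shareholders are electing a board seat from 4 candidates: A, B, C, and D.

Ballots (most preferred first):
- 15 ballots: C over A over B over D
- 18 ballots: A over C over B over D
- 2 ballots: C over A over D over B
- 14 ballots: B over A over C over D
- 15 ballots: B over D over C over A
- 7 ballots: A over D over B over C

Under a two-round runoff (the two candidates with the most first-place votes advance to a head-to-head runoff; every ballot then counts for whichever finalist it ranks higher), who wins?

A

Round 1 first-place votes: A 25, B 29, C 17, D 0. B and A advance.
Runoff: B is ranked above A on 29 ballots, A above B on 42.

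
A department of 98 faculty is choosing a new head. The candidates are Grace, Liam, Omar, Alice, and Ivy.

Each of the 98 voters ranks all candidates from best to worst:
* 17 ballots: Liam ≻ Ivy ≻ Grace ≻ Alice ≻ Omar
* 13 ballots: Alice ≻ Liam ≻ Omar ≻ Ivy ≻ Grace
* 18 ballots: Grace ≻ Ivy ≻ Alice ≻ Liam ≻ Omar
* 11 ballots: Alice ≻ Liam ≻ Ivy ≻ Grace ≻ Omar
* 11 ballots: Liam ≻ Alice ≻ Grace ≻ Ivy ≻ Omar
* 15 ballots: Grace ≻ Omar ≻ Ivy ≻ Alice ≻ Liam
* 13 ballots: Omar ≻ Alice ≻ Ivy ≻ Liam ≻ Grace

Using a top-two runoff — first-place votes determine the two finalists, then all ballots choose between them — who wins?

Round 1 first-place votes: Grace 33, Liam 28, Omar 13, Alice 24, Ivy 0. Grace and Liam advance.
Runoff: Grace is ranked above Liam on 33 ballots, Liam above Grace on 65.

Liam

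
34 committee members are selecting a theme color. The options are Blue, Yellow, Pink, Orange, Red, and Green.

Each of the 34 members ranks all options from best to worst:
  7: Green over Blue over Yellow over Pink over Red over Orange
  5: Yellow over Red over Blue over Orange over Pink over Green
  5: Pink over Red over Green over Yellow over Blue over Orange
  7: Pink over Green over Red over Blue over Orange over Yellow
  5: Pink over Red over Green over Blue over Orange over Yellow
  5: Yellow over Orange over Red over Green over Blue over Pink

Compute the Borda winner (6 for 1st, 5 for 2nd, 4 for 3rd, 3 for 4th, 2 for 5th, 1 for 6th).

Blue: 7×5 + 5×4 + 5×2 + 7×3 + 5×3 + 5×2 = 111
Yellow: 7×4 + 5×6 + 5×3 + 7×1 + 5×1 + 5×6 = 115
Pink: 7×3 + 5×2 + 5×6 + 7×6 + 5×6 + 5×1 = 138
Orange: 7×1 + 5×3 + 5×1 + 7×2 + 5×2 + 5×5 = 76
Red: 7×2 + 5×5 + 5×5 + 7×4 + 5×5 + 5×4 = 137
Green: 7×6 + 5×1 + 5×4 + 7×5 + 5×4 + 5×3 = 137

Pink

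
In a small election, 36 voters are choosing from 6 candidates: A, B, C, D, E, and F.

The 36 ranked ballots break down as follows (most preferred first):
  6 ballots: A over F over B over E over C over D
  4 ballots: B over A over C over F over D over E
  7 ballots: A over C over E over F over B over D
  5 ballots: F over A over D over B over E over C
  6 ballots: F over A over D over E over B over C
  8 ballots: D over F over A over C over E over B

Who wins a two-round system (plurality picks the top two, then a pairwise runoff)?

F

Round 1 first-place votes: A 13, B 4, C 0, D 8, E 0, F 11. A and F advance.
Runoff: A is ranked above F on 17 ballots, F above A on 19.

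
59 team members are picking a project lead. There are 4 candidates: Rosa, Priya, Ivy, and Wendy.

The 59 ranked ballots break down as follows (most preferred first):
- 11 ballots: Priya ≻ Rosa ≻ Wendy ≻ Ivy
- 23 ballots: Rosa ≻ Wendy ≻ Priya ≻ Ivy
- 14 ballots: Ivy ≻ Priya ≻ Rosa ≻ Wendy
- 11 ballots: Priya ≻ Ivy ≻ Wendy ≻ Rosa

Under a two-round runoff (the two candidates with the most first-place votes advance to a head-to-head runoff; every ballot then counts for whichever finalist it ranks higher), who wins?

Round 1 first-place votes: Rosa 23, Priya 22, Ivy 14, Wendy 0. Rosa and Priya advance.
Runoff: Rosa is ranked above Priya on 23 ballots, Priya above Rosa on 36.

Priya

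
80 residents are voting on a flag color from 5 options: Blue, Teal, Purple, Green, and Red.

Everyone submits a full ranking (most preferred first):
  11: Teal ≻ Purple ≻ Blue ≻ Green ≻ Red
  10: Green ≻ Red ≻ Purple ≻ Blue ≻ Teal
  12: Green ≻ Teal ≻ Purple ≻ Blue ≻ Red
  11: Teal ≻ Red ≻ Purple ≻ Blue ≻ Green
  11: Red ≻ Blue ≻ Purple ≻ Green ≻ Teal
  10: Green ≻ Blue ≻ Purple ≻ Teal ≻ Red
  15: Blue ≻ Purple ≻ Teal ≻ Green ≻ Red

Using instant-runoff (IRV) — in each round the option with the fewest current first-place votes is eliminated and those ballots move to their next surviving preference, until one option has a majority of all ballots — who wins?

Blue

Round 1: Blue 15, Teal 22, Purple 0, Green 32, Red 11. Purple eliminated.
Round 2: Blue 15, Teal 22, Green 32, Red 11. Red eliminated.
Round 3: Blue 26, Teal 22, Green 32. Teal eliminated.
Round 4: Blue 48, Green 32. Blue has a majority (≥41).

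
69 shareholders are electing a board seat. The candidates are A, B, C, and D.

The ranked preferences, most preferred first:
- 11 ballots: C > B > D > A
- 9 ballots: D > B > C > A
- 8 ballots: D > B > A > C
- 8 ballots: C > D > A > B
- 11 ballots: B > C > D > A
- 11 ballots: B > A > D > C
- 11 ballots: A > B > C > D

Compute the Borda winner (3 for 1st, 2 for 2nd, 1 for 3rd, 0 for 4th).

B

A: 11×0 + 9×0 + 8×1 + 8×1 + 11×0 + 11×2 + 11×3 = 71
B: 11×2 + 9×2 + 8×2 + 8×0 + 11×3 + 11×3 + 11×2 = 144
C: 11×3 + 9×1 + 8×0 + 8×3 + 11×2 + 11×0 + 11×1 = 99
D: 11×1 + 9×3 + 8×3 + 8×2 + 11×1 + 11×1 + 11×0 = 100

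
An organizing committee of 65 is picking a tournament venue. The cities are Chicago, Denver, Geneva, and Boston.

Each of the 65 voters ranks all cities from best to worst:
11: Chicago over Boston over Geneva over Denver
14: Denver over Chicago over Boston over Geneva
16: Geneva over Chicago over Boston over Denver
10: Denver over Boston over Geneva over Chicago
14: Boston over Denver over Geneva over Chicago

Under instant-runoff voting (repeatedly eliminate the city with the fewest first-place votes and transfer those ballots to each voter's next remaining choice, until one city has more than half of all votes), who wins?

Round 1: Chicago 11, Denver 24, Geneva 16, Boston 14. Chicago eliminated.
Round 2: Denver 24, Geneva 16, Boston 25. Geneva eliminated.
Round 3: Denver 24, Boston 41. Boston has a majority (≥33).

Boston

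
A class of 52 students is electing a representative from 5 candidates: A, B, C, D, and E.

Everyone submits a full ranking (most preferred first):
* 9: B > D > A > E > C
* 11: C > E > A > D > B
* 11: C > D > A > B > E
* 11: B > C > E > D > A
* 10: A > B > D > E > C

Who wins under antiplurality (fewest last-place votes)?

D

Last-place votes: A 11, B 11, C 19, D 0, E 11.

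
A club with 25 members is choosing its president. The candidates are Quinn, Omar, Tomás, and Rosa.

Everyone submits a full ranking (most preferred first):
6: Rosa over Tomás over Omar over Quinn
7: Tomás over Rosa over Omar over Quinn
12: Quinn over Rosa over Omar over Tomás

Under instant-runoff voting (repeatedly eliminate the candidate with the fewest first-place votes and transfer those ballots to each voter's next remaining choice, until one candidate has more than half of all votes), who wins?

Tomás

Round 1: Quinn 12, Omar 0, Tomás 7, Rosa 6. Omar eliminated.
Round 2: Quinn 12, Tomás 7, Rosa 6. Rosa eliminated.
Round 3: Quinn 12, Tomás 13. Tomás has a majority (≥13).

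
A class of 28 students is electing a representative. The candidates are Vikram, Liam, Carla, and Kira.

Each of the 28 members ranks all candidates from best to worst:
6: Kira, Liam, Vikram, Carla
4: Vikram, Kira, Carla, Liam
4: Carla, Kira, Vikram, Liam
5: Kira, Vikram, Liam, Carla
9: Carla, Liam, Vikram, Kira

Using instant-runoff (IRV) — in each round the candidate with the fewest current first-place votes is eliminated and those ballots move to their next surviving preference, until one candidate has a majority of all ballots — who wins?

Round 1: Vikram 4, Liam 0, Carla 13, Kira 11. Liam eliminated.
Round 2: Vikram 4, Carla 13, Kira 11. Vikram eliminated.
Round 3: Carla 13, Kira 15. Kira has a majority (≥15).

Kira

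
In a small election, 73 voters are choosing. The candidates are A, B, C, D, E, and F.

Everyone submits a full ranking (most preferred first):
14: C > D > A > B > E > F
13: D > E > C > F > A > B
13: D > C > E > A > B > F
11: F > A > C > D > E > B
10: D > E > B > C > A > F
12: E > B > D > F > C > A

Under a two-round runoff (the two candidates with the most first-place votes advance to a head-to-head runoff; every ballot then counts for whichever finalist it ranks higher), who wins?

Round 1 first-place votes: A 0, B 0, C 14, D 36, E 12, F 11. D and C advance.
Runoff: D is ranked above C on 48 ballots, C above D on 25.

D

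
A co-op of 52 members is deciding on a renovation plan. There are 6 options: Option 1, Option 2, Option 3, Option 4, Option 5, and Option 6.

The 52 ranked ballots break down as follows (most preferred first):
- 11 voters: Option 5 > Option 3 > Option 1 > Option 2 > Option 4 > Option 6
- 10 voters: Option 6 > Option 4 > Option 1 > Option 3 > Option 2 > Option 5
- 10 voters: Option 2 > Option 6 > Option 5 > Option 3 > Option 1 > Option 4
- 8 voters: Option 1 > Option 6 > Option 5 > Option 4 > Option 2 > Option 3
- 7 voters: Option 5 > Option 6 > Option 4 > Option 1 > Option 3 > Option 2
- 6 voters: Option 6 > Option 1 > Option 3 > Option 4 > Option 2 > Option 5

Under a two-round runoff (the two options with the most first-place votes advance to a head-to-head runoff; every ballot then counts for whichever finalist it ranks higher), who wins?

Option 6

Round 1 first-place votes: Option 1 8, Option 2 10, Option 3 0, Option 4 0, Option 5 18, Option 6 16. Option 5 and Option 6 advance.
Runoff: Option 5 is ranked above Option 6 on 18 ballots, Option 6 above Option 5 on 34.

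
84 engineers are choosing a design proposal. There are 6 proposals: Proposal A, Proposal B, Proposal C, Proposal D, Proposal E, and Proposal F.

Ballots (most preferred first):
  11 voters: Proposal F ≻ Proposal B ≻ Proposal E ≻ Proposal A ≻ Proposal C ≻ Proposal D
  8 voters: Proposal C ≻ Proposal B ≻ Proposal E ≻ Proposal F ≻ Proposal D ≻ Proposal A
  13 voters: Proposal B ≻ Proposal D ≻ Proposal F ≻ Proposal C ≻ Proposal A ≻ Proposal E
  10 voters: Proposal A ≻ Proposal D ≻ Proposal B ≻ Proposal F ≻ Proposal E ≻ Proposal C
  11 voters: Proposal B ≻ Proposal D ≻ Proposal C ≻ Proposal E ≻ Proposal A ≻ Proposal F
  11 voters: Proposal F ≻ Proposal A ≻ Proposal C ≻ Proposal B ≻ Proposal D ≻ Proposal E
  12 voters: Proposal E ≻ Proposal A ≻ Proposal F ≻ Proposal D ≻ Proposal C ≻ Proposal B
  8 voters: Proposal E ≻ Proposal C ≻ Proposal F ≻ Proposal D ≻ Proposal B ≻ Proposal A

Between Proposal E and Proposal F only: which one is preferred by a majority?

Proposal E is ranked above Proposal F on 39 ballots; Proposal F above Proposal E on 45.

Proposal F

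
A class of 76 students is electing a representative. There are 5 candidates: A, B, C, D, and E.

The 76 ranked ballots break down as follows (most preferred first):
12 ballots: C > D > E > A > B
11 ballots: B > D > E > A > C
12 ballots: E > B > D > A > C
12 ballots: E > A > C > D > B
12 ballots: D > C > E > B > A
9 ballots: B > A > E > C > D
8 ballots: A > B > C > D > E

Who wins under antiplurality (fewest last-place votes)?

Last-place votes: A 12, B 24, C 23, D 9, E 8.

E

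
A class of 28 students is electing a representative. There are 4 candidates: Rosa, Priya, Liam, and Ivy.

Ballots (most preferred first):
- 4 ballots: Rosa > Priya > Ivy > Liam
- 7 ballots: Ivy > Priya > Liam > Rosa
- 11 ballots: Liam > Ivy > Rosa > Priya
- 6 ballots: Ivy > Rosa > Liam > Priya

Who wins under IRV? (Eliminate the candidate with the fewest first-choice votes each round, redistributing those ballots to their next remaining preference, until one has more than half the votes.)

Round 1: Rosa 4, Priya 0, Liam 11, Ivy 13. Priya eliminated.
Round 2: Rosa 4, Liam 11, Ivy 13. Rosa eliminated.
Round 3: Liam 11, Ivy 17. Ivy has a majority (≥15).

Ivy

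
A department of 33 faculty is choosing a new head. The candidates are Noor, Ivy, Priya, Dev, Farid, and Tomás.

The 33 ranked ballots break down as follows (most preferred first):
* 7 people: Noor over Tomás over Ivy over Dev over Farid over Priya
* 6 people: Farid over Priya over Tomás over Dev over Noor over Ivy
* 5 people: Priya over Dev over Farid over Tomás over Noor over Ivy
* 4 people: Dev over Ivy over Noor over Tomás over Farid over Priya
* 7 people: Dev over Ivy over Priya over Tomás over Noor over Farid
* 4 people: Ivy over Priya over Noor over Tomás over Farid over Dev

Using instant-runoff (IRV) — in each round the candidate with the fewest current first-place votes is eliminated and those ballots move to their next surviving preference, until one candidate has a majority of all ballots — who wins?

Dev

Round 1: Noor 7, Ivy 4, Priya 5, Dev 11, Farid 6, Tomás 0. Tomás eliminated.
Round 2: Noor 7, Ivy 4, Priya 5, Dev 11, Farid 6. Ivy eliminated.
Round 3: Noor 7, Priya 9, Dev 11, Farid 6. Farid eliminated.
Round 4: Noor 7, Priya 15, Dev 11. Noor eliminated.
Round 5: Priya 15, Dev 18. Dev has a majority (≥17).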